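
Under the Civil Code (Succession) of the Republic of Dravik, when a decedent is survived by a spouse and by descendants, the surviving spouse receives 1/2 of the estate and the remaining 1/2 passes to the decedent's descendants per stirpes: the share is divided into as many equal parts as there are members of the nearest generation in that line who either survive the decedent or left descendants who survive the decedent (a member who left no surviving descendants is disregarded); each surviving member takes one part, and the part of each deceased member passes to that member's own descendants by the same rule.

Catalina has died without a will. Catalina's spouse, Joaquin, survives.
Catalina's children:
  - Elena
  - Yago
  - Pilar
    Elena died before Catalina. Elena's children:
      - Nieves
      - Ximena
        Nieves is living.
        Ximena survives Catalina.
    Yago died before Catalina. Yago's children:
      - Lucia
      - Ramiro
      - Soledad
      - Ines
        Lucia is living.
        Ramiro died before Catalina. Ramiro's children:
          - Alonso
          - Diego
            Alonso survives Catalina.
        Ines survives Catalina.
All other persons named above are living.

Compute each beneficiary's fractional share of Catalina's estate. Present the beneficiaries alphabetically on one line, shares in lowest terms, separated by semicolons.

Joaquin, as surviving spouse, takes 1/2.
The remaining 1/2 passes to Catalina's descendants per stirpes.
The 1/2 is divided into 3 equal shares of 1/6 among Elena, Yago, Pilar.
Elena predeceased; the 1/6 allotted to Elena's branch passes to Elena's issue by representation.
The 1/6 is divided into 2 equal shares of 1/12 among Nieves, Ximena.
Nieves is living and takes 1/12.
Ximena is living and takes 1/12.
Yago predeceased; the 1/6 allotted to Yago's branch passes to Yago's issue by representation.
The 1/6 is divided into 4 equal shares of 1/24 among Lucia, Ramiro, Soledad, Ines.
Lucia is living and takes 1/24.
Ramiro predeceased; the 1/24 allotted to Ramiro's branch passes to Ramiro's issue by representation.
The 1/24 is divided into 2 equal shares of 1/48 among Alonso, Diego.
Alonso is living and takes 1/48.
Diego is living and takes 1/48.
Soledad is living and takes 1/24.
Ines is living and takes 1/24.
Pilar is living and takes 1/6.

Alonso 1/48; Diego 1/48; Ines 1/24; Joaquin 1/2; Lucia 1/24; Nieves 1/12; Pilar 1/6; Soledad 1/24; Ximena 1/12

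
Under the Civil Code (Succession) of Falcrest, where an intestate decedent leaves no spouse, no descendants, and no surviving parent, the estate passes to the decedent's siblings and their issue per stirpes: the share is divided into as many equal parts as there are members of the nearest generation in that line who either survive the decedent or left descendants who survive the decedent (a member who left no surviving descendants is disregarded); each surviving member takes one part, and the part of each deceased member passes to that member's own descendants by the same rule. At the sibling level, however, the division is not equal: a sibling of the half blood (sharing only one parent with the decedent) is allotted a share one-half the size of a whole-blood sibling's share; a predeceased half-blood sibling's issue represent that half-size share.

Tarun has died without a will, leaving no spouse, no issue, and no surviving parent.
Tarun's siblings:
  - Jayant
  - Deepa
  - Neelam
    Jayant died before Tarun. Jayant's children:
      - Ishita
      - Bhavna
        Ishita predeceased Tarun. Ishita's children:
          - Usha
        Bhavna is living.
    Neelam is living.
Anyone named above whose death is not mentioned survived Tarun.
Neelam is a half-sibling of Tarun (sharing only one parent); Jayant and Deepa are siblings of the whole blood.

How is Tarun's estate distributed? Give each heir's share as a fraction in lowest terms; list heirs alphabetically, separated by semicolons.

No spouse, descendants, or parent survives, so the estate passes to Tarun's siblings per stirpes.
Half-blood siblings count for one-half the weight of whole-blood siblings at the initial division.
Dividing 1 in proportion to weights (total weight 5/2): Jayant (weight 1) → 2/5; Deepa (weight 1) → 2/5; Neelam (weight 1/2) → 1/5.
Jayant predeceased; the 2/5 allotted to Jayant's branch passes to Jayant's issue by representation.
The 2/5 is divided into 2 equal shares of 1/5 among Ishita, Bhavna.
Ishita predeceased; the 1/5 allotted to Ishita's branch passes to Ishita's issue by representation.
Usha is the sole taker at this level and receives the full 1/5.
Bhavna is living and takes 1/5.
Deepa is living and takes 2/5.
Neelam is living and takes 1/5.

Bhavna 1/5; Deepa 2/5; Neelam 1/5; Usha 1/5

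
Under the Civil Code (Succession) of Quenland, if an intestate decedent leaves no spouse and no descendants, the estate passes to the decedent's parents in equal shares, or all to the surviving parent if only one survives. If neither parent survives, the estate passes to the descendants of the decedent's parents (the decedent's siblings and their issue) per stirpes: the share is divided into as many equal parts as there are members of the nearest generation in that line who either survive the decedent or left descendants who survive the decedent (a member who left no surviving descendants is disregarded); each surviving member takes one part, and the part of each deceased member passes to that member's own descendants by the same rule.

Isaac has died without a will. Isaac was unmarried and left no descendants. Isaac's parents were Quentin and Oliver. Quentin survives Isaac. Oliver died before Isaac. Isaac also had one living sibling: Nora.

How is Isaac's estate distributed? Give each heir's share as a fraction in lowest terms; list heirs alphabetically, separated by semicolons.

Only one parent, Quentin, survives, so Quentin takes the entire estate. The siblings take nothing because a surviving parent has priority.

Quentin 1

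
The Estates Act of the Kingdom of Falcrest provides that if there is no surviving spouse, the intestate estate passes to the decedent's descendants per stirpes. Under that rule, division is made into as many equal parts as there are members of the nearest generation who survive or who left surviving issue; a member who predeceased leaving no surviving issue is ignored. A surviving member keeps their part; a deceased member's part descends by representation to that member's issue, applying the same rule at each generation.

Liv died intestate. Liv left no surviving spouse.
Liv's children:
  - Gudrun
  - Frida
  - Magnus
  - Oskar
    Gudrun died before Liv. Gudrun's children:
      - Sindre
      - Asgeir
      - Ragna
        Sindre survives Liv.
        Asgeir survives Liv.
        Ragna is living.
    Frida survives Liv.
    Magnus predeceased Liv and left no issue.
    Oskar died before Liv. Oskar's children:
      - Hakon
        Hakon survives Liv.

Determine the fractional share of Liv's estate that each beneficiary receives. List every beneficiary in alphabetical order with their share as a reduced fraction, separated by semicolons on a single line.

Asgeir 1/9; Frida 1/3; Hakon 1/3; Ragna 1/9; Sindre 1/9

There is no surviving spouse, so the entire estate passes to Liv's descendants per stirpes.
Magnus left no surviving issue, so that branch lapses and is disregarded.
The estate is divided into 3 equal shares of 1/3 among Gudrun, Frida, Oskar.
Gudrun predeceased; the 1/3 allotted to Gudrun's branch passes to Gudrun's issue by representation.
The 1/3 is divided into 3 equal shares of 1/9 among Sindre, Asgeir, Ragna.
Sindre is living and takes 1/9.
Asgeir is living and takes 1/9.
Ragna is living and takes 1/9.
Frida is living and takes 1/3.
Oskar predeceased; the 1/3 allotted to Oskar's branch passes to Oskar's issue by representation.
Hakon is the sole taker at this level and receives the full 1/3.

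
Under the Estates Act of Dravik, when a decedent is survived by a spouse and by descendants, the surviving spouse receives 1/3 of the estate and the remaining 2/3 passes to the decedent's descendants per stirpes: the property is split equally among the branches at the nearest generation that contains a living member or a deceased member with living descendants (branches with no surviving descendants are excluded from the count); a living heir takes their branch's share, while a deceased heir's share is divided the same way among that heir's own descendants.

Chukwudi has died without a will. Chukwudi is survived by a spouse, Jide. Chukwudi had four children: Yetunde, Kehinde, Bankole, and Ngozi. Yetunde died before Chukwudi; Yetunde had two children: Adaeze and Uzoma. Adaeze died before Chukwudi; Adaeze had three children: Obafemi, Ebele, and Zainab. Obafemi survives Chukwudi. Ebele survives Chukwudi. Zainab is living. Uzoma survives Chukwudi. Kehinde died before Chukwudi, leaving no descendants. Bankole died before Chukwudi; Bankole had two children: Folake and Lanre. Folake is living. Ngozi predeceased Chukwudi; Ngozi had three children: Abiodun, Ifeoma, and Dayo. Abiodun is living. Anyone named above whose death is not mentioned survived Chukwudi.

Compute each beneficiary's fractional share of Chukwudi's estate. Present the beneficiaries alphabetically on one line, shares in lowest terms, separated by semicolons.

Abiodun 2/27; Dayo 2/27; Ebele 1/27; Folake 1/9; Ifeoma 2/27; Jide 1/3; Lanre 1/9; Obafemi 1/27; Uzoma 1/9; Zainab 1/27

Jide, as surviving spouse, takes 1/3.
The remaining 2/3 passes to Chukwudi's descendants per stirpes.
Kehinde left no surviving issue, so that branch lapses and is disregarded.
The 2/3 is divided into 3 equal shares of 2/9 among Yetunde, Bankole, Ngozi.
Yetunde predeceased; the 2/9 allotted to Yetunde's branch passes to Yetunde's issue by representation.
The 2/9 is divided into 2 equal shares of 1/9 among Adaeze, Uzoma.
Adaeze predeceased; the 1/9 allotted to Adaeze's branch passes to Adaeze's issue by representation.
The 1/9 is divided into 3 equal shares of 1/27 among Obafemi, Ebele, Zainab.
Obafemi is living and takes 1/27.
Ebele is living and takes 1/27.
Zainab is living and takes 1/27.
Uzoma is living and takes 1/9.
Bankole predeceased; the 2/9 allotted to Bankole's branch passes to Bankole's issue by representation.
The 2/9 is divided into 2 equal shares of 1/9 among Folake, Lanre.
Folake is living and takes 1/9.
Lanre is living and takes 1/9.
Ngozi predeceased; the 2/9 allotted to Ngozi's branch passes to Ngozi's issue by representation.
The 2/9 is divided into 3 equal shares of 2/27 among Abiodun, Ifeoma, Dayo.
Abiodun is living and takes 2/27.
Ifeoma is living and takes 2/27.
Dayo is living and takes 2/27.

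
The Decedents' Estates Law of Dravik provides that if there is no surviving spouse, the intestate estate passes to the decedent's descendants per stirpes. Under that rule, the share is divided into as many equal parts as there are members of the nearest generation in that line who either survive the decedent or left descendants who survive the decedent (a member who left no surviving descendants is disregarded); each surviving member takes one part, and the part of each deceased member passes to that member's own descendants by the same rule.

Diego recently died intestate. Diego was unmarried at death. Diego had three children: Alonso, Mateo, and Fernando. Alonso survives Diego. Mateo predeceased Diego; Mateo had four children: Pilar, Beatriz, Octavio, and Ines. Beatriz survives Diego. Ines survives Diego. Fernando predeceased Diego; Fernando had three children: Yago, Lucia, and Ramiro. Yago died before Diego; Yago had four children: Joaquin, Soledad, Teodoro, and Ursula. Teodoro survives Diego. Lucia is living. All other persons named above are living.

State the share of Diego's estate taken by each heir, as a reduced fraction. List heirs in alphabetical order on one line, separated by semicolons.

There is no surviving spouse, so the entire estate passes to Diego's descendants per stirpes.
The estate is divided into 3 equal shares of 1/3 among Alonso, Mateo, Fernando.
Alonso is living and takes 1/3.
Mateo predeceased; the 1/3 allotted to Mateo's branch passes to Mateo's issue by representation.
The 1/3 is divided into 4 equal shares of 1/12 among Pilar, Beatriz, Octavio, Ines.
Pilar is living and takes 1/12.
Beatriz is living and takes 1/12.
Octavio is living and takes 1/12.
Ines is living and takes 1/12.
Fernando predeceased; the 1/3 allotted to Fernando's branch passes to Fernando's issue by representation.
The 1/3 is divided into 3 equal shares of 1/9 among Yago, Lucia, Ramiro.
Yago predeceased; the 1/9 allotted to Yago's branch passes to Yago's issue by representation.
The 1/9 is divided into 4 equal shares of 1/36 among Joaquin, Soledad, Teodoro, Ursula.
Joaquin is living and takes 1/36.
Soledad is living and takes 1/36.
Teodoro is living and takes 1/36.
Ursula is living and takes 1/36.
Lucia is living and takes 1/9.
Ramiro is living and takes 1/9.

Alonso 1/3; Beatriz 1/12; Ines 1/12; Joaquin 1/36; Lucia 1/9; Octavio 1/12; Pilar 1/12; Ramiro 1/9; Soledad 1/36; Teodoro 1/36; Ursula 1/36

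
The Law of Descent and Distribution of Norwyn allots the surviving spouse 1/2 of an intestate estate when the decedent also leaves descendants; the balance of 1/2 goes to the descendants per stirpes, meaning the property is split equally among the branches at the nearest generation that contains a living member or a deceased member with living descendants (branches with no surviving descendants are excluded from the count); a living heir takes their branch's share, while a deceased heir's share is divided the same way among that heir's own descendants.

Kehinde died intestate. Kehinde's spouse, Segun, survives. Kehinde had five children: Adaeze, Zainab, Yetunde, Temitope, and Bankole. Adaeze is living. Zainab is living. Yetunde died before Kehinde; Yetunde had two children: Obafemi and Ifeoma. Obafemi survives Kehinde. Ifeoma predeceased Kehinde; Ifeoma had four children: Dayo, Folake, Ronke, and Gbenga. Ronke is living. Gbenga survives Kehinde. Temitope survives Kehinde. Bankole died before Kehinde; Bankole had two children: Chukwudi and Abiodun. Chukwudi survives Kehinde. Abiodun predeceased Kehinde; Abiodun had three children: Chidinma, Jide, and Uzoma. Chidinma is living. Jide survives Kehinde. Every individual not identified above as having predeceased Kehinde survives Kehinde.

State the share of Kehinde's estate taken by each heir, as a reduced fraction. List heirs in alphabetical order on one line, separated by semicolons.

Segun, as surviving spouse, takes 1/2.
The remaining 1/2 passes to Kehinde's descendants per stirpes.
The 1/2 is divided into 5 equal shares of 1/10 among Adaeze, Zainab, Yetunde, Temitope, Bankole.
Adaeze is living and takes 1/10.
Zainab is living and takes 1/10.
Yetunde predeceased; the 1/10 allotted to Yetunde's branch passes to Yetunde's issue by representation.
The 1/10 is divided into 2 equal shares of 1/20 among Obafemi, Ifeoma.
Obafemi is living and takes 1/20.
Ifeoma predeceased; the 1/20 allotted to Ifeoma's branch passes to Ifeoma's issue by representation.
The 1/20 is divided into 4 equal shares of 1/80 among Dayo, Folake, Ronke, Gbenga.
Dayo is living and takes 1/80.
Folake is living and takes 1/80.
Ronke is living and takes 1/80.
Gbenga is living and takes 1/80.
Temitope is living and takes 1/10.
Bankole predeceased; the 1/10 allotted to Bankole's branch passes to Bankole's issue by representation.
The 1/10 is divided into 2 equal shares of 1/20 among Chukwudi, Abiodun.
Chukwudi is living and takes 1/20.
Abiodun predeceased; the 1/20 allotted to Abiodun's branch passes to Abiodun's issue by representation.
The 1/20 is divided into 3 equal shares of 1/60 among Chidinma, Jide, Uzoma.
Chidinma is living and takes 1/60.
Jide is living and takes 1/60.
Uzoma is living and takes 1/60.

Adaeze 1/10; Chidinma 1/60; Chukwudi 1/20; Dayo 1/80; Folake 1/80; Gbenga 1/80; Jide 1/60; Obafemi 1/20; Ronke 1/80; Segun 1/2; Temitope 1/10; Uzoma 1/60; Zainab 1/10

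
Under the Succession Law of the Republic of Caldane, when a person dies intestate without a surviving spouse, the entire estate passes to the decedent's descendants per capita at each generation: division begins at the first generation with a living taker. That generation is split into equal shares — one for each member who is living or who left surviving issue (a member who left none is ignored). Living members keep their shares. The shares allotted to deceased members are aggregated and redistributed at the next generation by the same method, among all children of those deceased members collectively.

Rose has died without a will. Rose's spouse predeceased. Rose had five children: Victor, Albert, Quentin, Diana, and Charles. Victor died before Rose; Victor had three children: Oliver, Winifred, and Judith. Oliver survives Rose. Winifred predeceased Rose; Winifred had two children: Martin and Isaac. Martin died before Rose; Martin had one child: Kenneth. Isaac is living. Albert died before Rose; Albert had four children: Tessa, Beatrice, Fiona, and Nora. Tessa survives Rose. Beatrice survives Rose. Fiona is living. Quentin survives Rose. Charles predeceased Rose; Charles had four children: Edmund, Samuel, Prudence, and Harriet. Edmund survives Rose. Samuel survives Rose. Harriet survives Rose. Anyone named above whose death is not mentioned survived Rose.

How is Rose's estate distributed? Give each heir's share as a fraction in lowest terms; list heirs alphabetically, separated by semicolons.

Beatrice 3/55; Diana 1/5; Edmund 3/55; Fiona 3/55; Harriet 3/55; Isaac 3/110; Judith 3/55; Kenneth 3/110; Nora 3/55; Oliver 3/55; Prudence 3/55; Quentin 1/5; Samuel 3/55; Tessa 3/55

There is no surviving spouse, so the entire estate passes to Rose's descendants per capita at each generation.
At generation 1 (Victor, Albert, Quentin, Diana, Charles) there are 5 shares of (1)/5 = 1/5 each.
Living: Quentin and Diana — each takes 1/5.
Deceased: Victor, Albert, and Charles. Their combined 3/5 is pooled and carried to generation 2.
At generation 2 (Oliver, Winifred, Judith, Tessa, Beatrice, Fiona, Nora, Edmund, Samuel, Prudence, Harriet) there are 11 shares of (3/5)/11 = 3/55 each.
Living: Oliver, Judith, Tessa, Beatrice, Fiona, Nora, Edmund, Samuel, Prudence, and Harriet — each takes 3/55.
Deceased: Winifred. That 3/55 share is carried to generation 3.
At generation 3 (Martin, Isaac) there are 2 shares of (3/55)/2 = 3/110 each.
Living: Isaac — each takes 3/110.
Deceased: Martin. That 3/110 share is carried to generation 4.
At generation 4 (Kenneth) there are 1 shares of (3/110)/1 = 3/110 each.
Living: Kenneth — each takes 3/110.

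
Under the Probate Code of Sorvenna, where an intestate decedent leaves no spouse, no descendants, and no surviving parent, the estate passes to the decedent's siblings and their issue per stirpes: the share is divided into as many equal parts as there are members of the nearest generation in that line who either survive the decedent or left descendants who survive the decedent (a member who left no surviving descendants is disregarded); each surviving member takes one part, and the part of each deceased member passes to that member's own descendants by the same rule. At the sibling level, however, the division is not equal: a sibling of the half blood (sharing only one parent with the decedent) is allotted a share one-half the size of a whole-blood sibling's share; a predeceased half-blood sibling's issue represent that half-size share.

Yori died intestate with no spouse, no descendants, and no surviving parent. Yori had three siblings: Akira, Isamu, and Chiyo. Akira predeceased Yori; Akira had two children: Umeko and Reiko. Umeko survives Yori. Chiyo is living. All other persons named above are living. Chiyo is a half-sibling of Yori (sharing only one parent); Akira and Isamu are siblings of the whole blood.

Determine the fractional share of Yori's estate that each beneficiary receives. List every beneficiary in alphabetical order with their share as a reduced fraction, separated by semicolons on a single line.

No spouse, descendants, or parent survives, so the estate passes to Yori's siblings per stirpes.
Half-blood siblings count for one-half the weight of whole-blood siblings at the initial division.
Dividing 1 in proportion to weights (total weight 5/2): Akira (weight 1) → 2/5; Isamu (weight 1) → 2/5; Chiyo (weight 1/2) → 1/5.
Akira predeceased; the 2/5 allotted to Akira's branch passes to Akira's issue by representation.
The 2/5 is divided into 2 equal shares of 1/5 among Umeko, Reiko.
Umeko is living and takes 1/5.
Reiko is living and takes 1/5.
Isamu is living and takes 2/5.
Chiyo is living and takes 1/5.

Chiyo 1/5; Isamu 2/5; Reiko 1/5; Umeko 1/5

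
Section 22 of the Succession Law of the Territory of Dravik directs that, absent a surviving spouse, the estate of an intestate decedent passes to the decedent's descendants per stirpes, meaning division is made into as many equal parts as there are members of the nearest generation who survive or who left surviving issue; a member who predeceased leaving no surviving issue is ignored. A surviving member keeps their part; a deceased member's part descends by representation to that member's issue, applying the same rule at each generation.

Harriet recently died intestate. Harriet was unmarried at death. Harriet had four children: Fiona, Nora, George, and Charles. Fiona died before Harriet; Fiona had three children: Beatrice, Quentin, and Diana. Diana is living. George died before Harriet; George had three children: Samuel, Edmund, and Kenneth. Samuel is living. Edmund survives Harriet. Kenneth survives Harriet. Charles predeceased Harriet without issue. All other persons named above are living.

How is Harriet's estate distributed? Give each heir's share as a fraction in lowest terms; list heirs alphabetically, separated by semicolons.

Beatrice 1/9; Diana 1/9; Edmund 1/9; Kenneth 1/9; Nora 1/3; Quentin 1/9; Samuel 1/9

There is no surviving spouse, so the entire estate passes to Harriet's descendants per stirpes.
Charles left no surviving issue, so that branch lapses and is disregarded.
The estate is divided into 3 equal shares of 1/3 among Fiona, Nora, George.
Fiona predeceased; the 1/3 allotted to Fiona's branch passes to Fiona's issue by representation.
The 1/3 is divided into 3 equal shares of 1/9 among Beatrice, Quentin, Diana.
Beatrice is living and takes 1/9.
Quentin is living and takes 1/9.
Diana is living and takes 1/9.
Nora is living and takes 1/3.
George predeceased; the 1/3 allotted to George's branch passes to George's issue by representation.
The 1/3 is divided into 3 equal shares of 1/9 among Samuel, Edmund, Kenneth.
Samuel is living and takes 1/9.
Edmund is living and takes 1/9.
Kenneth is living and takes 1/9.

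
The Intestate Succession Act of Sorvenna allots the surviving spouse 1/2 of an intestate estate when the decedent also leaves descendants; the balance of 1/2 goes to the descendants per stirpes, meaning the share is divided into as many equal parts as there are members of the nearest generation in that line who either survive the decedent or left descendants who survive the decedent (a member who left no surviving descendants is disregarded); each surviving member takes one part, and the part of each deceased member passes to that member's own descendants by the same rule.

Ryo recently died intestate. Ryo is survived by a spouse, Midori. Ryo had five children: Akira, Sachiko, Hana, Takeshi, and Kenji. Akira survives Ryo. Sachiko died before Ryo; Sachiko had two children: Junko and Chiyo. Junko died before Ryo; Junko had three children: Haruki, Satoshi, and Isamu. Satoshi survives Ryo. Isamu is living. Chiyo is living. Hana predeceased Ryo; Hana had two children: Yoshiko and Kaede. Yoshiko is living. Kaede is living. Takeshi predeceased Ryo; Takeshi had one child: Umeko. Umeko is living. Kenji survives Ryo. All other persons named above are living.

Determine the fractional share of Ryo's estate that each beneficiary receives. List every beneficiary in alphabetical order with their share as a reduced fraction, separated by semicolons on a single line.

Midori, as surviving spouse, takes 1/2.
The remaining 1/2 passes to Ryo's descendants per stirpes.
The 1/2 is divided into 5 equal shares of 1/10 among Akira, Sachiko, Hana, Takeshi, Kenji.
Akira is living and takes 1/10.
Sachiko predeceased; the 1/10 allotted to Sachiko's branch passes to Sachiko's issue by representation.
The 1/10 is divided into 2 equal shares of 1/20 among Junko, Chiyo.
Junko predeceased; the 1/20 allotted to Junko's branch passes to Junko's issue by representation.
The 1/20 is divided into 3 equal shares of 1/60 among Haruki, Satoshi, Isamu.
Haruki is living and takes 1/60.
Satoshi is living and takes 1/60.
Isamu is living and takes 1/60.
Chiyo is living and takes 1/20.
Hana predeceased; the 1/10 allotted to Hana's branch passes to Hana's issue by representation.
The 1/10 is divided into 2 equal shares of 1/20 among Yoshiko, Kaede.
Yoshiko is living and takes 1/20.
Kaede is living and takes 1/20.
Takeshi predeceased; the 1/10 allotted to Takeshi's branch passes to Takeshi's issue by representation.
Umeko is the sole taker at this level and receives the full 1/10.
Kenji is living and takes 1/10.

Akira 1/10; Chiyo 1/20; Haruki 1/60; Isamu 1/60; Kaede 1/20; Kenji 1/10; Midori 1/2; Satoshi 1/60; Umeko 1/10; Yoshiko 1/20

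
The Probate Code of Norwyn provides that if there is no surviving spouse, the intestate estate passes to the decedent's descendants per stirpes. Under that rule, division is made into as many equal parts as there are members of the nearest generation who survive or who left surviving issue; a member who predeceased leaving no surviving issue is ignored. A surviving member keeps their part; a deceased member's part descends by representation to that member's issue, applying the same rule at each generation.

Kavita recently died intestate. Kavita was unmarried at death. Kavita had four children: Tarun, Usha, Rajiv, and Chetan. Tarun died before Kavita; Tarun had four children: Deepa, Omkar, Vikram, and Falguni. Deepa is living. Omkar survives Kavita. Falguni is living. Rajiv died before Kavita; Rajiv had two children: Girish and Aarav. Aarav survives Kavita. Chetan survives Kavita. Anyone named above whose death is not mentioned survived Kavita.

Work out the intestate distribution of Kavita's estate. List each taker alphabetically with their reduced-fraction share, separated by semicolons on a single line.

Aarav 1/8; Chetan 1/4; Deepa 1/16; Falguni 1/16; Girish 1/8; Omkar 1/16; Usha 1/4; Vikram 1/16

There is no surviving spouse, so the entire estate passes to Kavita's descendants per stirpes.
The estate is divided into 4 equal shares of 1/4 among Tarun, Usha, Rajiv, Chetan.
Tarun predeceased; the 1/4 allotted to Tarun's branch passes to Tarun's issue by representation.
The 1/4 is divided into 4 equal shares of 1/16 among Deepa, Omkar, Vikram, Falguni.
Deepa is living and takes 1/16.
Omkar is living and takes 1/16.
Vikram is living and takes 1/16.
Falguni is living and takes 1/16.
Usha is living and takes 1/4.
Rajiv predeceased; the 1/4 allotted to Rajiv's branch passes to Rajiv's issue by representation.
The 1/4 is divided into 2 equal shares of 1/8 among Girish, Aarav.
Girish is living and takes 1/8.
Aarav is living and takes 1/8.
Chetan is living and takes 1/4.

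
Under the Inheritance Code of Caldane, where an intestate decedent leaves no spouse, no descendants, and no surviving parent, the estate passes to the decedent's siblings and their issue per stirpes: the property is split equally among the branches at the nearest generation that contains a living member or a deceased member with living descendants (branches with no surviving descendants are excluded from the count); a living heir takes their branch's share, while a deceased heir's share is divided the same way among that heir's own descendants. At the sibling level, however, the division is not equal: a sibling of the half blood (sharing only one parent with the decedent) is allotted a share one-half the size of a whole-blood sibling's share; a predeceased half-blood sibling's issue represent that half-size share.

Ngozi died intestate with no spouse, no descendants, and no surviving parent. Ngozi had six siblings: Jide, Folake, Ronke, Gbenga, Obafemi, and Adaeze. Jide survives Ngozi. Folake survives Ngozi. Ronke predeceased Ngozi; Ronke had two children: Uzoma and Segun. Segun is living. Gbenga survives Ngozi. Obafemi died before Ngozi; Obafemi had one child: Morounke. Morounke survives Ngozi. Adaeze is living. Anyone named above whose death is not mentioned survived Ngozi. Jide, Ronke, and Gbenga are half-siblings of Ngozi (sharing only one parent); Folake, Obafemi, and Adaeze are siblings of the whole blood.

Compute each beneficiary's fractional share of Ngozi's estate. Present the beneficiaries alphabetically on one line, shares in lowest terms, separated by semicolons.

Adaeze 2/9; Folake 2/9; Gbenga 1/9; Jide 1/9; Morounke 2/9; Segun 1/18; Uzoma 1/18

No spouse, descendants, or parent survives, so the estate passes to Ngozi's siblings per stirpes.
Half-blood siblings count for one-half the weight of whole-blood siblings at the initial division.
Dividing 1 in proportion to weights (total weight 9/2): Jide (weight 1/2) → 1/9; Folake (weight 1) → 2/9; Ronke (weight 1/2) → 1/9; Gbenga (weight 1/2) → 1/9; Obafemi (weight 1) → 2/9; Adaeze (weight 1) → 2/9.
Jide is living and takes 1/9.
Folake is living and takes 2/9.
Ronke predeceased; the 1/9 allotted to Ronke's branch passes to Ronke's issue by representation.
The 1/9 is divided into 2 equal shares of 1/18 among Uzoma, Segun.
Uzoma is living and takes 1/18.
Segun is living and takes 1/18.
Gbenga is living and takes 1/9.
Obafemi predeceased; the 2/9 allotted to Obafemi's branch passes to Obafemi's issue by representation.
Morounke is the sole taker at this level and receives the full 2/9.
Adaeze is living and takes 2/9.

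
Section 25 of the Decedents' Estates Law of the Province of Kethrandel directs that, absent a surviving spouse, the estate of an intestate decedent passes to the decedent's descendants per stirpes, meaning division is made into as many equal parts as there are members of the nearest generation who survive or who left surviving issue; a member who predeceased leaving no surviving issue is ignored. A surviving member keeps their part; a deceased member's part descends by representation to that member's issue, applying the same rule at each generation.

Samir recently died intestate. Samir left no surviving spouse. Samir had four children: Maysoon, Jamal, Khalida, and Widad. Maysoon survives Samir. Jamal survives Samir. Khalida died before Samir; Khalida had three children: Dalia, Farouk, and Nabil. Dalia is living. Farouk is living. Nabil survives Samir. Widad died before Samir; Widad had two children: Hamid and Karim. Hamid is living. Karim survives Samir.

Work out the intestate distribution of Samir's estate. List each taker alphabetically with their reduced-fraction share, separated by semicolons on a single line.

There is no surviving spouse, so the entire estate passes to Samir's descendants per stirpes.
The estate is divided into 4 equal shares of 1/4 among Maysoon, Jamal, Khalida, Widad.
Maysoon is living and takes 1/4.
Jamal is living and takes 1/4.
Khalida predeceased; the 1/4 allotted to Khalida's branch passes to Khalida's issue by representation.
The 1/4 is divided into 3 equal shares of 1/12 among Dalia, Farouk, Nabil.
Dalia is living and takes 1/12.
Farouk is living and takes 1/12.
Nabil is living and takes 1/12.
Widad predeceased; the 1/4 allotted to Widad's branch passes to Widad's issue by representation.
The 1/4 is divided into 2 equal shares of 1/8 among Hamid, Karim.
Hamid is living and takes 1/8.
Karim is living and takes 1/8.

Dalia 1/12; Farouk 1/12; Hamid 1/8; Jamal 1/4; Karim 1/8; Maysoon 1/4; Nabil 1/12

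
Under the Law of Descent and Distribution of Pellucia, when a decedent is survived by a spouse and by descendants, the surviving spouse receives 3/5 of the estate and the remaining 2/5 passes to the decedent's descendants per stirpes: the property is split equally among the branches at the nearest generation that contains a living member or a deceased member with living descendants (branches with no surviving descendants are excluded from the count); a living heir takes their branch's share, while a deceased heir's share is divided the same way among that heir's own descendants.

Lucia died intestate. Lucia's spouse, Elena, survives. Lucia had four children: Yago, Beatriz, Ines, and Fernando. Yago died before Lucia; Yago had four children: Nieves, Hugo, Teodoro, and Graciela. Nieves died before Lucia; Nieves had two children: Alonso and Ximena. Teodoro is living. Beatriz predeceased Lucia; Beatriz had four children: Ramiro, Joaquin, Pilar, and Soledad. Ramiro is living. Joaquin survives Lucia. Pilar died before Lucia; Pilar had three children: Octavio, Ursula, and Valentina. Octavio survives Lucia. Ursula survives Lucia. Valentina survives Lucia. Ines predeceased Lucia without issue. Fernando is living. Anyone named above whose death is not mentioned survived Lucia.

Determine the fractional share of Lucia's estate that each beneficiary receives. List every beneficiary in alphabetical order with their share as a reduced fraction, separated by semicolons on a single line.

Elena, as surviving spouse, takes 3/5.
The remaining 2/5 passes to Lucia's descendants per stirpes.
Ines left no surviving issue, so that branch lapses and is disregarded.
The 2/5 is divided into 3 equal shares of 2/15 among Yago, Beatriz, Fernando.
Yago predeceased; the 2/15 allotted to Yago's branch passes to Yago's issue by representation.
The 2/15 is divided into 4 equal shares of 1/30 among Nieves, Hugo, Teodoro, Graciela.
Nieves predeceased; the 1/30 allotted to Nieves's branch passes to Nieves's issue by representation.
The 1/30 is divided into 2 equal shares of 1/60 among Alonso, Ximena.
Alonso is living and takes 1/60.
Ximena is living and takes 1/60.
Hugo is living and takes 1/30.
Teodoro is living and takes 1/30.
Graciela is living and takes 1/30.
Beatriz predeceased; the 2/15 allotted to Beatriz's branch passes to Beatriz's issue by representation.
The 2/15 is divided into 4 equal shares of 1/30 among Ramiro, Joaquin, Pilar, Soledad.
Ramiro is living and takes 1/30.
Joaquin is living and takes 1/30.
Pilar predeceased; the 1/30 allotted to Pilar's branch passes to Pilar's issue by representation.
The 1/30 is divided into 3 equal shares of 1/90 among Octavio, Ursula, Valentina.
Octavio is living and takes 1/90.
Ursula is living and takes 1/90.
Valentina is living and takes 1/90.
Soledad is living and takes 1/30.
Fernando is living and takes 2/15.

Alonso 1/60; Elena 3/5; Fernando 2/15; Graciela 1/30; Hugo 1/30; Joaquin 1/30; Octavio 1/90; Ramiro 1/30; Soledad 1/30; Teodoro 1/30; Ursula 1/90; Valentina 1/90; Ximena 1/60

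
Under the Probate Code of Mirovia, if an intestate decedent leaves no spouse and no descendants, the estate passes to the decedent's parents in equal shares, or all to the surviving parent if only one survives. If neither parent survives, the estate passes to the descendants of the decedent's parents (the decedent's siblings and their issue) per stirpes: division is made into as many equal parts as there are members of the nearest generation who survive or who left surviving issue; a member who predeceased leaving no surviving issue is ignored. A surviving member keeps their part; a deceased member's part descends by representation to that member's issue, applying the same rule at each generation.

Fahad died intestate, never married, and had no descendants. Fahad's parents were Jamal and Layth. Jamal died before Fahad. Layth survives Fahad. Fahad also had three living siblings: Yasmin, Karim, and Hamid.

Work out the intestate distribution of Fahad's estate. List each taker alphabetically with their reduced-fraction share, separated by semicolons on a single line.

Only one parent, Layth, survives, so Layth takes the entire estate. The siblings take nothing because a surviving parent has priority.

Layth 1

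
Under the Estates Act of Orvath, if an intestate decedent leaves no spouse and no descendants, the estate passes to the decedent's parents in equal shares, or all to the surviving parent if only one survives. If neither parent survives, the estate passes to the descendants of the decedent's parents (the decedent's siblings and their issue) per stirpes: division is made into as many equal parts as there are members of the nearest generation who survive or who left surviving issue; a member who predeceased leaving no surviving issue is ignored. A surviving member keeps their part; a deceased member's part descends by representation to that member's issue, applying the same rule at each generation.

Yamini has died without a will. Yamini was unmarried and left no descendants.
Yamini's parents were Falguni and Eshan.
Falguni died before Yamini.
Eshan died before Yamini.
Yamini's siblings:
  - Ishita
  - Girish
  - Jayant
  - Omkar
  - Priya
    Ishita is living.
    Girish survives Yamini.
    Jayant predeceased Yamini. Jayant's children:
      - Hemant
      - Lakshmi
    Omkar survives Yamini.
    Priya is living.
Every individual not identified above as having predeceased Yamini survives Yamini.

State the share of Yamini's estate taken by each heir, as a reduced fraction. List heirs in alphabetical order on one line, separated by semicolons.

Neither parent survives and there are no descendants, so the estate passes to Yamini's siblings and their issue per stirpes.
The estate is divided into 5 equal shares of 1/5 among Ishita, Girish, Jayant, Omkar, Priya.
Ishita is living and takes 1/5.
Girish is living and takes 1/5.
Jayant predeceased; the 1/5 allotted to Jayant's branch passes to Jayant's issue by representation.
The 1/5 is divided into 2 equal shares of 1/10 among Hemant, Lakshmi.
Hemant is living and takes 1/10.
Lakshmi is living and takes 1/10.
Omkar is living and takes 1/5.
Priya is living and takes 1/5.

Girish 1/5; Hemant 1/10; Ishita 1/5; Lakshmi 1/10; Omkar 1/5; Priya 1/5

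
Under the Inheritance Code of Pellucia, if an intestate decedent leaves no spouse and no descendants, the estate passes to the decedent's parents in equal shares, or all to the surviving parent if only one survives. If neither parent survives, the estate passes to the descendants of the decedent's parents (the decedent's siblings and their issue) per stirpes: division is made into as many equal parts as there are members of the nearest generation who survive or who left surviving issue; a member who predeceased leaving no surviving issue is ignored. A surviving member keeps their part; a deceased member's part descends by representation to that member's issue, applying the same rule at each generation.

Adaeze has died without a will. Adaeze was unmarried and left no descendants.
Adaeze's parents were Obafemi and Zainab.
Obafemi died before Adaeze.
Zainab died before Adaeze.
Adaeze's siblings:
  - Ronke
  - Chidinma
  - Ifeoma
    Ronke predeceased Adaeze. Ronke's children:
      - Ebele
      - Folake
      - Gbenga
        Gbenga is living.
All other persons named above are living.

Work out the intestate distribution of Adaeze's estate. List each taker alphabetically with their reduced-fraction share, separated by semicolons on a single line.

Chidinma 1/3; Ebele 1/9; Folake 1/9; Gbenga 1/9; Ifeoma 1/3

Neither parent survives and there are no descendants, so the estate passes to Adaeze's siblings and their issue per stirpes.
The estate is divided into 3 equal shares of 1/3 among Ronke, Chidinma, Ifeoma.
Ronke predeceased; the 1/3 allotted to Ronke's branch passes to Ronke's issue by representation.
The 1/3 is divided into 3 equal shares of 1/9 among Ebele, Folake, Gbenga.
Ebele is living and takes 1/9.
Folake is living and takes 1/9.
Gbenga is living and takes 1/9.
Chidinma is living and takes 1/3.
Ifeoma is living and takes 1/3.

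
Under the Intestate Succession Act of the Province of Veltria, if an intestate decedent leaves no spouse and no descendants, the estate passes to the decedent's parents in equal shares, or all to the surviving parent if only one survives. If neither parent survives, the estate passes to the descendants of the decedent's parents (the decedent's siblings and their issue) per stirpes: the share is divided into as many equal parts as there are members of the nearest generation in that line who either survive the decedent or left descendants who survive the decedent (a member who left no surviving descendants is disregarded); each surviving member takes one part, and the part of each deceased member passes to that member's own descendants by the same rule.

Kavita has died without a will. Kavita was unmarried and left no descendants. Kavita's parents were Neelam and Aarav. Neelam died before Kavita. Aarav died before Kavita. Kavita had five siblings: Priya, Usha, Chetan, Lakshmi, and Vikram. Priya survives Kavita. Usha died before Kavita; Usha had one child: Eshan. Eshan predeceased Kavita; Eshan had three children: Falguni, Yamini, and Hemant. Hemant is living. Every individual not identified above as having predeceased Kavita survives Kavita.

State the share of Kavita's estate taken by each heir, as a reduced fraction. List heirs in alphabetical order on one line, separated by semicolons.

Neither parent survives and there are no descendants, so the estate passes to Kavita's siblings and their issue per stirpes.
The estate is divided into 5 equal shares of 1/5 among Priya, Usha, Chetan, Lakshmi, Vikram.
Priya is living and takes 1/5.
Usha predeceased; the 1/5 allotted to Usha's branch passes to Usha's issue by representation.
Eshan's line is the sole branch at this level, so the full 1/5 passes to Eshan's issue by representation.
The 1/5 is divided into 3 equal shares of 1/15 among Falguni, Yamini, Hemant.
Falguni is living and takes 1/15.
Yamini is living and takes 1/15.
Hemant is living and takes 1/15.
Chetan is living and takes 1/5.
Lakshmi is living and takes 1/5.
Vikram is living and takes 1/5.

Chetan 1/5; Falguni 1/15; Hemant 1/15; Lakshmi 1/5; Priya 1/5; Vikram 1/5; Yamini 1/15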